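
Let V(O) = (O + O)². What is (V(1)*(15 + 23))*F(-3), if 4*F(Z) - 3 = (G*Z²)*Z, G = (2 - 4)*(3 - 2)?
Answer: 2166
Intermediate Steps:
G = -2 (G = -2*1 = -2)
F(Z) = ¾ - Z³/2 (F(Z) = ¾ + ((-2*Z²)*Z)/4 = ¾ + (-2*Z³)/4 = ¾ - Z³/2)
V(O) = 4*O² (V(O) = (2*O)² = 4*O²)
(V(1)*(15 + 23))*F(-3) = ((4*1²)*(15 + 23))*(¾ - ½*(-3)³) = ((4*1)*38)*(¾ - ½*(-27)) = (4*38)*(¾ + 27/2) = 152*(57/4) = 2166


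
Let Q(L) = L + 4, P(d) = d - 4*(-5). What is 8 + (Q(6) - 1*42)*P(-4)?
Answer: -504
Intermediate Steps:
P(d) = 20 + d (P(d) = d + 20 = 20 + d)
Q(L) = 4 + L
8 + (Q(6) - 1*42)*P(-4) = 8 + ((4 + 6) - 1*42)*(20 - 4) = 8 + (10 - 42)*16 = 8 - 32*16 = 8 - 512 = -504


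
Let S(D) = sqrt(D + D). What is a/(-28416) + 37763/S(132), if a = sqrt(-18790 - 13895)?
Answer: 3433*sqrt(66)/12 - I*sqrt(32685)/28416 ≈ 2324.2 - 0.0063623*I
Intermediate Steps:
S(D) = sqrt(2)*sqrt(D) (S(D) = sqrt(2*D) = sqrt(2)*sqrt(D))
a = I*sqrt(32685) (a = sqrt(-32685) = I*sqrt(32685) ≈ 180.79*I)
a/(-28416) + 37763/S(132) = (I*sqrt(32685))/(-28416) + 37763/((sqrt(2)*sqrt(132))) = (I*sqrt(32685))*(-1/28416) + 37763/((sqrt(2)*(2*sqrt(33)))) = -I*sqrt(32685)/28416 + 37763/((2*sqrt(66))) = -I*sqrt(32685)/28416 + 37763*(sqrt(66)/132) = -I*sqrt(32685)/28416 + 3433*sqrt(66)/12 = 3433*sqrt(66)/12 - I*sqrt(32685)/28416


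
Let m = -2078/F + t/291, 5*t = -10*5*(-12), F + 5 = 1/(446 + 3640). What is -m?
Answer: -824415836/1981613 ≈ -416.03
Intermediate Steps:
F = -20429/4086 (F = -5 + 1/(446 + 3640) = -5 + 1/4086 = -20429/4086 ≈ -4.9998)
t = 120 (t = (-10*5*(-12))/5 = (-50*(-12))/5 = (1/5)*600 = 120)
m = 824415836/1981613 (m = -2078/(-20429/4086) + 120/291 = -2078*(-4086/20429) + 120*(1/291) = 8490708/20429 + 40/97 = 824415836/1981613 ≈ 416.03)
-m = -1*824415836/1981613 = -824415836/1981613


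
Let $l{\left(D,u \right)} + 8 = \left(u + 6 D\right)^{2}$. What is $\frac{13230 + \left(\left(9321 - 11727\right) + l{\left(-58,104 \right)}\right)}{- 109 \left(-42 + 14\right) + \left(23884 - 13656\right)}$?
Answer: $\frac{4397}{830} \approx 5.2976$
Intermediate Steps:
$l{\left(D,u \right)} = -8 + \left(u + 6 D\right)^{2}$
$\frac{13230 + \left(\left(9321 - 11727\right) + l{\left(-58,104 \right)}\right)}{- 109 \left(-42 + 14\right) + \left(23884 - 13656\right)} = \frac{13230 + \left(\left(9321 - 11727\right) - \left(8 - \left(104 + 6 \left(-58\right)\right)^{2}\right)\right)}{- 109 \left(-42 + 14\right) + \left(23884 - 13656\right)} = \frac{13230 - \left(2414 - \left(104 - 348\right)^{2}\right)}{\left(-109\right) \left(-28\right) + 10228} = \frac{13230 - \left(2414 - 59536\right)}{3052 + 10228} = \frac{13230 + \left(-2406 + \left(-8 + 59536\right)\right)}{13280} = \left(13230 + \left(-2406 + 59528\right)\right) \frac{1}{13280} = \left(13230 + 57122\right) \frac{1}{13280} = 70352 \cdot \frac{1}{13280} = \frac{4397}{830}$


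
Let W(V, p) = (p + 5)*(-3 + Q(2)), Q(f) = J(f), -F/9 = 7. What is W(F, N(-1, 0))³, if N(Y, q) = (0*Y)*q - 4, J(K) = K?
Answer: -1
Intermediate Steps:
F = -63 (F = -9*7 = -63)
Q(f) = f
N(Y, q) = -4 (N(Y, q) = 0*q - 4 = 0 - 4 = -4)
W(V, p) = -5 - p (W(V, p) = (p + 5)*(-3 + 2) = (5 + p)*(-1) = -5 - p)
W(F, N(-1, 0))³ = (-5 - 1*(-4))³ = (-5 + 4)³ = (-1)³ = -1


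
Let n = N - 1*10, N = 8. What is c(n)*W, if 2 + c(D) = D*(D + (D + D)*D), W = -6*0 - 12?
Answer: 168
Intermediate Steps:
W = -12 (W = 0 - 12 = -12)
n = -2 (n = 8 - 1*10 = 8 - 10 = -2)
c(D) = -2 + D*(D + 2*D²) (c(D) = -2 + D*(D + (D + D)*D) = -2 + D*(D + (2*D)*D) = -2 + D*(D + 2*D²))
c(n)*W = (-2 + (-2)² + 2*(-2)³)*(-12) = (-2 + 4 + 2*(-8))*(-12) = (-2 + 4 - 16)*(-12) = -14*(-12) = 168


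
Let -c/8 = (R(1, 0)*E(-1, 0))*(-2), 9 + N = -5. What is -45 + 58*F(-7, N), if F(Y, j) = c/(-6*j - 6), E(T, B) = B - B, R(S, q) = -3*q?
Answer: -45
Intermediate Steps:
N = -14 (N = -9 - 5 = -14)
E(T, B) = 0
c = 0 (c = -8*-3*0*0*(-2) = -8*0*0*(-2) = -0*(-2) = -8*0 = 0)
F(Y, j) = 0 (F(Y, j) = 0/(-6*j - 6) = 0/(-6 - 6*j) = 0)
-45 + 58*F(-7, N) = -45 + 58*0 = -45 + 0 = -45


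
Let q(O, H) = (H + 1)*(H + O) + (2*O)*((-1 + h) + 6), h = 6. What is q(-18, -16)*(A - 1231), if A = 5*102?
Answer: -82194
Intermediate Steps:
A = 510
q(O, H) = 22*O + (1 + H)*(H + O) (q(O, H) = (H + 1)*(H + O) + (2*O)*((-1 + 6) + 6) = (1 + H)*(H + O) + (2*O)*(5 + 6) = (1 + H)*(H + O) + (2*O)*11 = (1 + H)*(H + O) + 22*O = 22*O + (1 + H)*(H + O))
q(-18, -16)*(A - 1231) = (-16 + (-16)² + 23*(-18) - 16*(-18))*(510 - 1231) = (-16 + 256 - 414 + 288)*(-721) = 114*(-721) = -82194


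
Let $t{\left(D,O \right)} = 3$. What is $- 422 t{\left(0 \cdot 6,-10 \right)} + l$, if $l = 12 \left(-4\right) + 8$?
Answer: $-1306$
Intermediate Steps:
$l = -40$ ($l = -48 + 8 = -40$)
$- 422 t{\left(0 \cdot 6,-10 \right)} + l = \left(-422\right) 3 - 40 = -1266 - 40 = -1306$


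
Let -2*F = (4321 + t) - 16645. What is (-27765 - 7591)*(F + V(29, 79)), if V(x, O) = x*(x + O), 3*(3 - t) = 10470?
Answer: -390241850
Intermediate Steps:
t = -3487 (t = 3 - 1/3*10470 = 3 - 3490 = -3487)
V(x, O) = x*(O + x)
F = 15811/2 (F = -((4321 - 3487) - 16645)/2 = -(834 - 16645)/2 = -1/2*(-15811) = 15811/2 ≈ 7905.5)
(-27765 - 7591)*(F + V(29, 79)) = (-27765 - 7591)*(15811/2 + 29*(79 + 29)) = -35356*(15811/2 + 29*108) = -35356*(15811/2 + 3132) = -35356*22075/2 = -390241850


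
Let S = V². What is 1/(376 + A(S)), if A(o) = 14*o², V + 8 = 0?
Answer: 1/57720 ≈ 1.7325e-5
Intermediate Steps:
V = -8 (V = -8 + 0 = -8)
S = 64 (S = (-8)² = 64)
1/(376 + A(S)) = 1/(376 + 14*64²) = 1/(376 + 14*4096) = 1/(376 + 57344) = 1/57720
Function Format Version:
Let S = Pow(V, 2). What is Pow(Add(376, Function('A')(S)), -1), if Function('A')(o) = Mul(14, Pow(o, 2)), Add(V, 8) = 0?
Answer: Rational(1, 57720) ≈ 1.7325e-5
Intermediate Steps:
V = -8 (V = Add(-8, 0) = -8)
S = 64 (S = Pow(-8, 2) = 64)
Pow(Add(376, Function('A')(S)), -1) = Pow(Add(376, Mul(14, Pow(64, 2))), -1) = Pow(Add(376, Mul(14, 4096)), -1) = Pow(Add(376, 57344), -1) = Pow(57720, -1) = Rational(1, 57720)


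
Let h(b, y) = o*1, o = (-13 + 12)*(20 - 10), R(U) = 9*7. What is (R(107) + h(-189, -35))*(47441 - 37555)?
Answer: 523958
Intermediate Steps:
R(U) = 63
o = -10 (o = -1*10 = -10)
h(b, y) = -10 (h(b, y) = -10*1 = -10)
(R(107) + h(-189, -35))*(47441 - 37555) = (63 - 10)*(47441 - 37555) = 53*9886 = 523958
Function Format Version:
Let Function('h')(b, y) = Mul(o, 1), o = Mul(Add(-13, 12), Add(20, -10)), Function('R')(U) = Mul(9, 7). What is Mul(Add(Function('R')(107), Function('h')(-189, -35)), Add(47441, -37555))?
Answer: 523958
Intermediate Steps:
Function('R')(U) = 63
o = -10 (o = Mul(-1, 10) = -10)
Function('h')(b, y) = -10 (Function('h')(b, y) = Mul(-10, 1) = -10)
Mul(Add(Function('R')(107), Function('h')(-189, -35)), Add(47441, -37555)) = Mul(Add(63, -10), Add(47441, -37555)) = Mul(53, 9886) = 523958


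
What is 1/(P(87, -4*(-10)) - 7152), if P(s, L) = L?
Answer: -1/7112 ≈ -0.00014061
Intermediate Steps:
1/(P(87, -4*(-10)) - 7152) = 1/(-4*(-10) - 7152) = 1/(40 - 7152) = 1/(-7112) = -1/7112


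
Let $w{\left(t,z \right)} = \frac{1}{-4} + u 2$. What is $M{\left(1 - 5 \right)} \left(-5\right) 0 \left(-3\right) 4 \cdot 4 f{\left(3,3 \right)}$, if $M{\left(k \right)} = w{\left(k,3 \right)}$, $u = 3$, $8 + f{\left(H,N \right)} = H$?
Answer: $0$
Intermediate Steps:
$f{\left(H,N \right)} = -8 + H$
$w{\left(t,z \right)} = \frac{23}{4}$ ($w{\left(t,z \right)} = \frac{1}{-4} + 3 \cdot 2 = - \frac{1}{4} + 6 = \frac{23}{4}$)
$M{\left(k \right)} = \frac{23}{4}$
$M{\left(1 - 5 \right)} \left(-5\right) 0 \left(-3\right) 4 \cdot 4 f{\left(3,3 \right)} = \frac{23}{4} \left(-5\right) 0 \left(-3\right) 4 \cdot 4 \left(-8 + 3\right) = \left(- \frac{115}{4}\right) 0 \left(\left(-12\right) 4\right) \left(-5\right) = 0 \left(-48\right) \left(-5\right) = 0 \left(-5\right) = 0$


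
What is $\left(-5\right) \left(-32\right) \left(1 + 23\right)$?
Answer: $3840$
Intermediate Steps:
$\left(-5\right) \left(-32\right) \left(1 + 23\right) = 160 \cdot 24 = 3840$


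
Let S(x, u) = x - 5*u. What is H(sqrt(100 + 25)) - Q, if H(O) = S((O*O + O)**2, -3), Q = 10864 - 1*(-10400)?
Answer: -5499 + 1250*sqrt(5) ≈ -2703.9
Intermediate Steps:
Q = 21264 (Q = 10864 + 10400 = 21264)
H(O) = 15 + (O + O**2)**2 (H(O) = (O*O + O)**2 - 5*(-3) = (O**2 + O)**2 + 15 = (O + O**2)**2 + 15 = 15 + (O + O**2)**2)
H(sqrt(100 + 25)) - Q = (15 + (sqrt(100 + 25))**2*(1 + sqrt(100 + 25))**2) - 1*21264 = (15 + (sqrt(125))**2*(1 + sqrt(125))**2) - 21264 = (15 + (5*sqrt(5))**2*(1 + 5*sqrt(5))**2) - 21264 = (15 + 125*(1 + 5*sqrt(5))**2) - 21264 = -21249 + 125*(1 + 5*sqrt(5))**2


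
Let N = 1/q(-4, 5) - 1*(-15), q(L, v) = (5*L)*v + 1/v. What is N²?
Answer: 55950400/249001 ≈ 224.70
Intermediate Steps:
q(L, v) = 1/v + 5*L*v (q(L, v) = 5*L*v + 1/v = 1/v + 5*L*v)
N = 7480/499 (N = 1/(1/5 + 5*(-4)*5) - 1*(-15) = 1/(⅕ - 100) + 15 = 1/(-499/5) + 15 = -5/499 + 15 = 7480/499 ≈ 14.990)
N² = (7480/499)² = 55950400/249001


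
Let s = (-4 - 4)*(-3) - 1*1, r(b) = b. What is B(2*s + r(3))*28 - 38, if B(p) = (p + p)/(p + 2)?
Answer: 806/51 ≈ 15.804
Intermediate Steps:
s = 23 (s = -8*(-3) - 1 = 24 - 1 = 23)
B(p) = 2*p/(2 + p) (B(p) = (2*p)/(2 + p) = 2*p/(2 + p))
B(2*s + r(3))*28 - 38 = (2*(2*23 + 3)/(2 + (2*23 + 3)))*28 - 38 = (2*(46 + 3)/(2 + (46 + 3)))*28 - 38 = (2*49/(2 + 49))*28 - 38 = (2*49/51)*28 - 38 = (2*49*(1/51))*28 - 38 = (98/51)*28 - 38 = 2744/51 - 38 = 806/51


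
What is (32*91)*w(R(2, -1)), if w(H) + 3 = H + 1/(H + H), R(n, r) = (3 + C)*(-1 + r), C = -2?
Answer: -15288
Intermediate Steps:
R(n, r) = -1 + r (R(n, r) = (3 - 2)*(-1 + r) = 1*(-1 + r) = -1 + r)
w(H) = -3 + H + 1/(2*H) (w(H) = -3 + (H + 1/(H + H)) = -3 + (H + 1/(2*H)) = -3 + H + 1/(2*H))
(32*91)*w(R(2, -1)) = (32*91)*(-3 + (-1 - 1) + 1/(2*(-1 - 1))) = 2912*(-3 - 2 + (1/2)/(-2)) = 2912*(-3 - 2 + (1/2)*(-1/2)) = 2912*(-3 - 2 - 1/4) = 2912*(-21/4) = -15288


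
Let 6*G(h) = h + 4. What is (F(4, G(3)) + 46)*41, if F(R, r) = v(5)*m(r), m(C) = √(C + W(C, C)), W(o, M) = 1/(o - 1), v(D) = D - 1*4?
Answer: 1886 + 41*√258/6 ≈ 1995.8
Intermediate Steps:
v(D) = -4 + D (v(D) = D - 4 = -4 + D)
W(o, M) = 1/(-1 + o)
m(C) = √(C + 1/(-1 + C))
G(h) = ⅔ + h/6 (G(h) = (h + 4)/6 = (4 + h)/6 = ⅔ + h/6)
F(R, r) = √((1 + r*(-1 + r))/(-1 + r)) (F(R, r) = (-4 + 5)*√((1 + r*(-1 + r))/(-1 + r)) = 1*√((1 + r*(-1 + r))/(-1 + r)) = √((1 + r*(-1 + r))/(-1 + r)))
(F(4, G(3)) + 46)*41 = (√((1 + (⅔ + (⅙)*3)*(-1 + (⅔ + (⅙)*3)))/(-1 + (⅔ + (⅙)*3))) + 46)*41 = (√((1 + (⅔ + ½)*(-1 + (⅔ + ½)))/(-1 + (⅔ + ½))) + 46)*41 = (√((1 + 7*(-1 + 7/6)/6)/(-1 + 7/6)) + 46)*41 = (√((1 + (7/6)*(⅙))/(⅙)) + 46)*41 = (√(6*(1 + 7/36)) + 46)*41 = (√(6*(43/36)) + 46)*41 = (√(43/6) + 46)*41 = (√258/6 + 46)*41 = (46 + √258/6)*41 = 1886 + 41*√258/6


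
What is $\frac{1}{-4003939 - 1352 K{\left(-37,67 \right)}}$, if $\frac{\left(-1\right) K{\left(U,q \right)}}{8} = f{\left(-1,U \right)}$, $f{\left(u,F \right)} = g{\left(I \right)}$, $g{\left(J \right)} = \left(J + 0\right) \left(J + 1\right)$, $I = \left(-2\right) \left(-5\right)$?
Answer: $- \frac{1}{2814179} \approx -3.5534 \cdot 10^{-7}$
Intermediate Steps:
$I = 10$
$g{\left(J \right)} = J \left(1 + J\right)$
$f{\left(u,F \right)} = 110$ ($f{\left(u,F \right)} = 10 \left(1 + 10\right) = 10 \cdot 11 = 110$)
$K{\left(U,q \right)} = -880$ ($K{\left(U,q \right)} = \left(-8\right) 110 = -880$)
$\frac{1}{-4003939 - 1352 K{\left(-37,67 \right)}} = \frac{1}{-4003939 - -1189760} = \frac{1}{-4003939 + 1189760} = \frac{1}{-2814179} = - \frac{1}{2814179}$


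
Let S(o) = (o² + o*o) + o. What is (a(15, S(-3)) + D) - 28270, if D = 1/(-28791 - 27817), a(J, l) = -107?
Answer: -1606365217/56608 ≈ -28377.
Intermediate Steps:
S(o) = o + 2*o² (S(o) = (o² + o²) + o = 2*o² + o = o + 2*o²)
D = -1/56608 (D = 1/(-56608) = -1/56608 ≈ -1.7665e-5)
(a(15, S(-3)) + D) - 28270 = (-107 - 1/56608) - 28270 = -6057057/56608 - 28270 = -1606365217/56608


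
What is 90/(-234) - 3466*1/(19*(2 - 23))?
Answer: 43063/5187 ≈ 8.3021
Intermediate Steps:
90/(-234) - 3466*1/(19*(2 - 23)) = 90*(-1/234) - 3466/(19*(-21)) = -5/13 - 3466/(-399) = -5/13 - 3466*(-1/399) = -5/13 + 3466/399 = 43063/5187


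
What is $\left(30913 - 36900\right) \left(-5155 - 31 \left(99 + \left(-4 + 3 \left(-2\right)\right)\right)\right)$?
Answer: $47381118$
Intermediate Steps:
$\left(30913 - 36900\right) \left(-5155 - 31 \left(99 + \left(-4 + 3 \left(-2\right)\right)\right)\right) = - 5987 \left(-5155 - 31 \left(99 - 10\right)\right) = - 5987 \left(-5155 - 2759\right) = \left(-5987\right) \left(-7914\right) = 47381118$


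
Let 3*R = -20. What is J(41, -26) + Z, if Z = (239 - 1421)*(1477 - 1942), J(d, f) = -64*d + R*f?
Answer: 1641538/3 ≈ 5.4718e+5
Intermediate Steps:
R = -20/3 (R = (⅓)*(-20) = -20/3 ≈ -6.6667)
J(d, f) = -64*d - 20*f/3
Z = 549630 (Z = -1182*(-465) = 549630)
J(41, -26) + Z = (-64*41 - 20/3*(-26)) + 549630 = (-2624 + 520/3) + 549630 = -7352/3 + 549630 = 1641538/3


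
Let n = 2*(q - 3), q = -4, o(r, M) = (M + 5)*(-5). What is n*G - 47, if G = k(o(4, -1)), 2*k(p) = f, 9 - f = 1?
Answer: -103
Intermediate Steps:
f = 8 (f = 9 - 1*1 = 9 - 1 = 8)
o(r, M) = -25 - 5*M (o(r, M) = (5 + M)*(-5) = -25 - 5*M)
k(p) = 4 (k(p) = (1/2)*8 = 4)
G = 4
n = -14 (n = 2*(-4 - 3) = 2*(-7) = -14)
n*G - 47 = -14*4 - 47 = -56 - 47 = -103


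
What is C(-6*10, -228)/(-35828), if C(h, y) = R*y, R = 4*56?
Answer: 12768/8957 ≈ 1.4255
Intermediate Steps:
R = 224
C(h, y) = 224*y
C(-6*10, -228)/(-35828) = (224*(-228))/(-35828) = -51072*(-1/35828) = 12768/8957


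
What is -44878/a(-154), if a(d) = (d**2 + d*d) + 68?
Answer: -1181/1250 ≈ -0.94480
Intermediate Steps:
a(d) = 68 + 2*d**2 (a(d) = (d**2 + d**2) + 68 = 2*d**2 + 68 = 68 + 2*d**2)
-44878/a(-154) = -44878/(68 + 2*(-154)**2) = -44878/(68 + 2*23716) = -44878/(68 + 47432) = -44878/47500 = -44878*1/47500 = -1181/1250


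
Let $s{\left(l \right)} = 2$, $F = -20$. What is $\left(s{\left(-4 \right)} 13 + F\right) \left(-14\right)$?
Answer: $-84$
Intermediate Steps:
$\left(s{\left(-4 \right)} 13 + F\right) \left(-14\right) = \left(2 \cdot 13 - 20\right) \left(-14\right) = \left(26 - 20\right) \left(-14\right) = 6 \left(-14\right) = -84$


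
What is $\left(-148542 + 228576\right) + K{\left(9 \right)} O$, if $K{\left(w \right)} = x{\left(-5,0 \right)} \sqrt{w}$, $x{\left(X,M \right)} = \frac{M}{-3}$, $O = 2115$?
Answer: $80034$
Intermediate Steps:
$x{\left(X,M \right)} = - \frac{M}{3}$ ($x{\left(X,M \right)} = M \left(- \frac{1}{3}\right) = - \frac{M}{3}$)
$K{\left(w \right)} = 0$ ($K{\left(w \right)} = \left(- \frac{1}{3}\right) 0 \sqrt{w} = 0 \sqrt{w} = 0$)
$\left(-148542 + 228576\right) + K{\left(9 \right)} O = \left(-148542 + 228576\right) + 0 \cdot 2115 = 80034 + 0 = 80034$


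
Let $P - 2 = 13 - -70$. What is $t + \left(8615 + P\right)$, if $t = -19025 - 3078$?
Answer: $-13403$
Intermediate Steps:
$t = -22103$
$P = 85$ ($P = 2 + \left(13 - -70\right) = 2 + \left(13 + 70\right) = 2 + 83 = 85$)
$t + \left(8615 + P\right) = -22103 + \left(8615 + 85\right) = -22103 + 8700 = -13403$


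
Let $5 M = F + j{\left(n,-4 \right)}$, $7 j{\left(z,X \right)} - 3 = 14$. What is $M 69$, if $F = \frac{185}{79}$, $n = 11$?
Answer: $\frac{182022}{2765} \approx 65.831$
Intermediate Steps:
$j{\left(z,X \right)} = \frac{17}{7}$ ($j{\left(z,X \right)} = \frac{3}{7} + \frac{1}{7} \cdot 14 = \frac{3}{7} + 2 = \frac{17}{7}$)
$F = \frac{185}{79}$ ($F = 185 \cdot \frac{1}{79} = \frac{185}{79} \approx 2.3418$)
$M = \frac{2638}{2765}$ ($M = \frac{\frac{185}{79} + \frac{17}{7}}{5} = \frac{1}{5} \cdot \frac{2638}{553} = \frac{2638}{2765} \approx 0.95407$)
$M 69 = \frac{2638}{2765} \cdot 69 = \frac{182022}{2765}$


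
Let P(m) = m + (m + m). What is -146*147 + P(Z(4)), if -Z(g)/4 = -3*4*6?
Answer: -20598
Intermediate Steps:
Z(g) = 288 (Z(g) = -4*(-3*4)*6 = -(-48)*6 = -4*(-72) = 288)
P(m) = 3*m (P(m) = m + 2*m = 3*m)
-146*147 + P(Z(4)) = -146*147 + 3*288 = -21462 + 864 = -20598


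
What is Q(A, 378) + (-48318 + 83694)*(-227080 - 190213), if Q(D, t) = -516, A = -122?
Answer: -14762157684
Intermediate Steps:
Q(A, 378) + (-48318 + 83694)*(-227080 - 190213) = -516 + (-48318 + 83694)*(-227080 - 190213) = -516 + 35376*(-417293) = -516 - 14762157168 = -14762157684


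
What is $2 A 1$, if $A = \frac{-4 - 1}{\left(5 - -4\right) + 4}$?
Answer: $- \frac{10}{13} \approx -0.76923$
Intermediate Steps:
$A = - \frac{5}{13}$ ($A = - \frac{5}{\left(5 + 4\right) + 4} = - \frac{5}{9 + 4} = - \frac{5}{13} \approx -0.38462$)
$2 A 1 = 2 \left(- \frac{5}{13}\right) 1 = \left(- \frac{10}{13}\right) 1 = - \frac{10}{13}$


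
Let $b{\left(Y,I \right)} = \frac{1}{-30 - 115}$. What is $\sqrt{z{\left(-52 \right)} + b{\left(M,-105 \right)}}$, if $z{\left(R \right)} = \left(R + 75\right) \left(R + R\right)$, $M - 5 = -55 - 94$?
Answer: $\frac{i \sqrt{50291945}}{145} \approx 48.908 i$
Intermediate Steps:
$M = -144$ ($M = 5 - 149 = -144$)
$b{\left(Y,I \right)} = - \frac{1}{145}$ ($b{\left(Y,I \right)} = \frac{1}{-145} = - \frac{1}{145}$)
$z{\left(R \right)} = 2 R \left(75 + R\right)$ ($z{\left(R \right)} = \left(75 + R\right) 2 R = 2 R \left(75 + R\right)$)
$\sqrt{z{\left(-52 \right)} + b{\left(M,-105 \right)}} = \sqrt{2 \left(-52\right) \left(75 - 52\right) - \frac{1}{145}} = \sqrt{2 \left(-52\right) 23 - \frac{1}{145}} = \sqrt{-2392 - \frac{1}{145}} = \sqrt{- \frac{346841}{145}} = \frac{i \sqrt{50291945}}{145}$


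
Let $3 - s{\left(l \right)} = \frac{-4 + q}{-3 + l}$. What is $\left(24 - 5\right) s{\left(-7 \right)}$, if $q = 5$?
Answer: $\frac{589}{10} \approx 58.9$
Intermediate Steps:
$s{\left(l \right)} = 3 - \frac{1}{-3 + l}$ ($s{\left(l \right)} = 3 - \frac{-4 + 5}{-3 + l} = 3 - 1 \frac{1}{-3 + l} = 3 - \frac{1}{-3 + l}$)
$\left(24 - 5\right) s{\left(-7 \right)} = \left(24 - 5\right) \frac{-10 + 3 \left(-7\right)}{-3 - 7} = 19 \frac{-10 - 21}{-10} = 19 \left(\left(- \frac{1}{10}\right) \left(-31\right)\right) = 19 \cdot \frac{31}{10} = \frac{589}{10}$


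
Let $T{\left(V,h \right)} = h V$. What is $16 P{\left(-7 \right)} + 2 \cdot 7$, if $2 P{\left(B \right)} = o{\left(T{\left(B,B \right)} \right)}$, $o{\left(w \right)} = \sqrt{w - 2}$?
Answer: $14 + 8 \sqrt{47} \approx 68.845$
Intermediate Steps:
$T{\left(V,h \right)} = V h$
$o{\left(w \right)} = \sqrt{-2 + w}$
$P{\left(B \right)} = \frac{\sqrt{-2 + B^{2}}}{2}$ ($P{\left(B \right)} = \frac{\sqrt{-2 + B B}}{2} = \frac{\sqrt{-2 + B^{2}}}{2}$)
$16 P{\left(-7 \right)} + 2 \cdot 7 = 16 \frac{\sqrt{-2 + \left(-7\right)^{2}}}{2} + 2 \cdot 7 = 16 \frac{\sqrt{-2 + 49}}{2} + 14 = 16 \frac{\sqrt{47}}{2} + 14 = 8 \sqrt{47} + 14 = 14 + 8 \sqrt{47}$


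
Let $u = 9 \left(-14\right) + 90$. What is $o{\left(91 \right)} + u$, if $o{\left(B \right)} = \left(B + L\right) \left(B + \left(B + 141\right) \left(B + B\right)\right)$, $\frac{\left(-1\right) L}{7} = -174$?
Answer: $55390299$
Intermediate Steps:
$L = 1218$ ($L = \left(-7\right) \left(-174\right) = 1218$)
$u = -36$ ($u = -126 + 90 = -36$)
$o{\left(B \right)} = \left(1218 + B\right) \left(B + 2 B \left(141 + B\right)\right)$ ($o{\left(B \right)} = \left(B + 1218\right) \left(B + \left(B + 141\right) \left(B + B\right)\right) = \left(1218 + B\right) \left(B + \left(141 + B\right) 2 B\right) = \left(1218 + B\right) \left(B + 2 B \left(141 + B\right)\right)$)
$o{\left(91 \right)} + u = 91 \left(344694 + 2 \cdot 91^{2} + 2719 \cdot 91\right) - 36 = 91 \left(344694 + 2 \cdot 8281 + 247429\right) - 36 = 91 \left(344694 + 16562 + 247429\right) - 36 = 91 \cdot 608685 - 36 = 55390335 - 36 = 55390299$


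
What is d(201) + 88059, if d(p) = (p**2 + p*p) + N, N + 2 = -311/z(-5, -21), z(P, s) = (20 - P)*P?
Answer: 21107686/125 ≈ 1.6886e+5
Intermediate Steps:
z(P, s) = P*(20 - P)
N = 61/125 (N = -2 - 311*(-1/(5*(20 - 1*(-5)))) = -2 - 311*(-1/(5*(20 + 5))) = -2 - 311/((-5*25)) = -2 - 311/(-125) = -2 - 311*(-1/125) = -2 + 311/125 = 61/125 ≈ 0.48800)
d(p) = 61/125 + 2*p**2 (d(p) = (p**2 + p*p) + 61/125 = (p**2 + p**2) + 61/125 = 2*p**2 + 61/125 = 61/125 + 2*p**2)
d(201) + 88059 = (61/125 + 2*201**2) + 88059 = (61/125 + 2*40401) + 88059 = (61/125 + 80802) + 88059 = 10100311/125 + 88059 = 21107686/125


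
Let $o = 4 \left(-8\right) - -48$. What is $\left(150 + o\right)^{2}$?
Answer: $27556$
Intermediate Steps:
$o = 16$ ($o = -32 + 48 = 16$)
$\left(150 + o\right)^{2} = \left(150 + 16\right)^{2} = 166^{2} = 27556$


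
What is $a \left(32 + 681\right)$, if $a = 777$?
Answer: $554001$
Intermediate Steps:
$a \left(32 + 681\right) = 777 \left(32 + 681\right) = 777 \cdot 713 = 554001$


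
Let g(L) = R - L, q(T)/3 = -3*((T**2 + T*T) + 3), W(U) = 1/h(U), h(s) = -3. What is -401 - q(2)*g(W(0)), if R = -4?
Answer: -764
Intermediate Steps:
W(U) = -1/3 (W(U) = 1/(-3) = -1/3)
q(T) = -27 - 18*T**2 (q(T) = 3*(-3*((T**2 + T*T) + 3)) = 3*(-3*((T**2 + T**2) + 3)) = 3*(-3*(2*T**2 + 3)) = 3*(-3*(3 + 2*T**2)) = 3*(-9 - 6*T**2) = -27 - 18*T**2)
g(L) = -4 - L
-401 - q(2)*g(W(0)) = -401 - (-27 - 18*2**2)*(-4 - 1*(-1/3)) = -401 - (-27 - 18*4)*(-4 + 1/3) = -401 - (-27 - 72)*(-11)/3 = -401 - (-99)*(-11)/3 = -401 - 1*363 = -401 - 363 = -764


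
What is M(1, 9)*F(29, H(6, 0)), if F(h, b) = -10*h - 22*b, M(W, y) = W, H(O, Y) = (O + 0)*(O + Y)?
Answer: -1082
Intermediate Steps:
H(O, Y) = O*(O + Y)
F(h, b) = -22*b - 10*h
M(1, 9)*F(29, H(6, 0)) = 1*(-132*(6 + 0) - 10*29) = 1*(-132*6 - 290) = 1*(-22*36 - 290) = 1*(-792 - 290) = 1*(-1082) = -1082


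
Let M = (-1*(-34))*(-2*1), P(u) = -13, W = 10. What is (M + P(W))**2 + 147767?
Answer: 154328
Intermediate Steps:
M = -68 (M = 34*(-2) = -68)
(M + P(W))**2 + 147767 = (-68 - 13)**2 + 147767 = (-81)**2 + 147767 = 6561 + 147767 = 154328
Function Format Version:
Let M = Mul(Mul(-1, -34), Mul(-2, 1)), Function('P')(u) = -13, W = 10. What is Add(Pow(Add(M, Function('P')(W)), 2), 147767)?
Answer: 154328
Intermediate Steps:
M = -68 (M = Mul(34, -2) = -68)
Add(Pow(Add(M, Function('P')(W)), 2), 147767) = Add(Pow(Add(-68, -13), 2), 147767) = Add(Pow(-81, 2), 147767) = Add(6561, 147767) = 154328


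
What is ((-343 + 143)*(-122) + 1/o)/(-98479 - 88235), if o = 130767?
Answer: -3190714801/24416029638 ≈ -0.13068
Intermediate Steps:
((-343 + 143)*(-122) + 1/o)/(-98479 - 88235) = ((-343 + 143)*(-122) + 1/130767)/(-98479 - 88235) = (-200*(-122) + 1/130767)/(-186714) = (24400 + 1/130767)*(-1/186714) = (3190714801/130767)*(-1/186714) = -3190714801/24416029638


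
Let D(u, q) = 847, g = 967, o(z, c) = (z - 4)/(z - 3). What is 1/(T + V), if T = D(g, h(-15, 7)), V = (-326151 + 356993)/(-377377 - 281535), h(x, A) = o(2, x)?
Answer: 329456/279033811 ≈ 0.0011807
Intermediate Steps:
o(z, c) = (-4 + z)/(-3 + z)
h(x, A) = 2 (h(x, A) = (-4 + 2)/(-3 + 2) = -2/(-1) = -1*(-2) = 2)
V = -15421/329456 (V = 30842/(-658912) = 30842*(-1/658912) = -15421/329456 ≈ -0.046807)
T = 847
1/(T + V) = 1/(847 - 15421/329456) = 1/(279033811/329456) = 329456/279033811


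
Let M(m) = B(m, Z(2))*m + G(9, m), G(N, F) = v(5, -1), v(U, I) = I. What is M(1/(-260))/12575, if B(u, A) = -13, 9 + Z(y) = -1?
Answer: -19/251500 ≈ -7.5547e-5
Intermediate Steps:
Z(y) = -10 (Z(y) = -9 - 1 = -10)
G(N, F) = -1
M(m) = -1 - 13*m (M(m) = -13*m - 1 = -1 - 13*m)
M(1/(-260))/12575 = (-1 - 13/(-260))/12575 = (-1 - 13*(-1/260))*(1/12575) = (-1 + 1/20)*(1/12575) = -19/20*1/12575 = -19/251500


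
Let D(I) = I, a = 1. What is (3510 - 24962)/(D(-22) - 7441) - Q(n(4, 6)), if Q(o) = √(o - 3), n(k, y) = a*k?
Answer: 13989/7463 ≈ 1.8744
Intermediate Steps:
n(k, y) = k (n(k, y) = 1*k = k)
Q(o) = √(-3 + o)
(3510 - 24962)/(D(-22) - 7441) - Q(n(4, 6)) = (3510 - 24962)/(-22 - 7441) - √(-3 + 4) = -21452/(-7463) - √1 = -21452*(-1/7463) - 1*1 = 21452/7463 - 1 = 13989/7463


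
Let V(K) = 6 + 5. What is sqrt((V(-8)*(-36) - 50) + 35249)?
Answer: 3*sqrt(3867) ≈ 186.56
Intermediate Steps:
V(K) = 11
sqrt((V(-8)*(-36) - 50) + 35249) = sqrt((11*(-36) - 50) + 35249) = sqrt((-396 - 50) + 35249) = sqrt(-446 + 35249) = sqrt(34803) = 3*sqrt(3867)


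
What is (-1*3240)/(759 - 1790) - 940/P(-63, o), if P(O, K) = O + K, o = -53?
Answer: 336245/29899 ≈ 11.246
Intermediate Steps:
P(O, K) = K + O
(-1*3240)/(759 - 1790) - 940/P(-63, o) = (-1*3240)/(759 - 1790) - 940/(-53 - 63) = -3240/(-1031) - 940/(-116) = -3240*(-1/1031) - 940*(-1/116) = 3240/1031 + 235/29 = 336245/29899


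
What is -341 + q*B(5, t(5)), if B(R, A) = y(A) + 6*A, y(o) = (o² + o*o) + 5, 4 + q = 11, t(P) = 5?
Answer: 254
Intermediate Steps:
q = 7 (q = -4 + 11 = 7)
y(o) = 5 + 2*o² (y(o) = (o² + o²) + 5 = 2*o² + 5 = 5 + 2*o²)
B(R, A) = 5 + 2*A² + 6*A (B(R, A) = (5 + 2*A²) + 6*A = 5 + 2*A² + 6*A)
-341 + q*B(5, t(5)) = -341 + 7*(5 + 2*5² + 6*5) = -341 + 7*(5 + 2*25 + 30) = -341 + 7*(5 + 50 + 30) = -341 + 7*85 = -341 + 595 = 254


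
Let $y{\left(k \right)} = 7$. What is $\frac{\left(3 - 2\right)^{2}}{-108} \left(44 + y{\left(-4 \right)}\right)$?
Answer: $- \frac{17}{36} \approx -0.47222$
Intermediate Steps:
$\frac{\left(3 - 2\right)^{2}}{-108} \left(44 + y{\left(-4 \right)}\right) = \frac{\left(3 - 2\right)^{2}}{-108} \left(44 + 7\right) = 1^{2} \left(- \frac{1}{108}\right) 51 = 1 \left(- \frac{1}{108}\right) 51 = \left(- \frac{1}{108}\right) 51 = - \frac{17}{36}$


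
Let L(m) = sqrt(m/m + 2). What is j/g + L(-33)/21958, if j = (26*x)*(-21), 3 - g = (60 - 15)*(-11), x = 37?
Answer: -3367/83 + sqrt(3)/21958 ≈ -40.566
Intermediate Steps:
g = 498 (g = 3 - (60 - 15)*(-11) = 3 - 45*(-11) = 3 - 1*(-495) = 3 + 495 = 498)
L(m) = sqrt(3) (L(m) = sqrt(1 + 2) = sqrt(3))
j = -20202 (j = (26*37)*(-21) = 962*(-21) = -20202)
j/g + L(-33)/21958 = -20202/498 + sqrt(3)/21958 = -20202*1/498 + sqrt(3)*(1/21958) = -3367/83 + sqrt(3)/21958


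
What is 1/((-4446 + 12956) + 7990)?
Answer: 1/16500 ≈ 6.0606e-5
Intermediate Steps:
1/((-4446 + 12956) + 7990) = 1/(8510 + 7990) = 1/16500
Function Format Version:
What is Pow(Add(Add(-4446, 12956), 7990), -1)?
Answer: Rational(1, 16500) ≈ 6.0606e-5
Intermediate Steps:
Pow(Add(Add(-4446, 12956), 7990), -1) = Pow(Add(8510, 7990), -1) = Pow(16500, -1) = Rational(1, 16500)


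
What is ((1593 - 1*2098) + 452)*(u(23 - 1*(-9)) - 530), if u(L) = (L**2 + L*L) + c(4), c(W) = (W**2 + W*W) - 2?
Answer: -82044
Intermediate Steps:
c(W) = -2 + 2*W**2 (c(W) = (W**2 + W**2) - 2 = 2*W**2 - 2 = -2 + 2*W**2)
u(L) = 30 + 2*L**2 (u(L) = (L**2 + L*L) + (-2 + 2*4**2) = (L**2 + L**2) + (-2 + 2*16) = 2*L**2 + (-2 + 32) = 2*L**2 + 30 = 30 + 2*L**2)
((1593 - 1*2098) + 452)*(u(23 - 1*(-9)) - 530) = ((1593 - 1*2098) + 452)*((30 + 2*(23 - 1*(-9))**2) - 530) = ((1593 - 2098) + 452)*((30 + 2*(23 + 9)**2) - 530) = (-505 + 452)*((30 + 2*32**2) - 530) = -53*((30 + 2*1024) - 530) = -53*((30 + 2048) - 530) = -53*(2078 - 530) = -53*1548 = -82044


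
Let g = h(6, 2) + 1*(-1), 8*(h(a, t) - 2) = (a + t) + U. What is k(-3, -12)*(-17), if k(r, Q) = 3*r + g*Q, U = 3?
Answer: 1275/2 ≈ 637.50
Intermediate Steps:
h(a, t) = 19/8 + a/8 + t/8 (h(a, t) = 2 + ((a + t) + 3)/8 = 2 + (3 + a + t)/8 = 2 + (3/8 + a/8 + t/8) = 19/8 + a/8 + t/8)
g = 19/8 (g = (19/8 + (⅛)*6 + (⅛)*2) + 1*(-1) = (19/8 + ¾ + ¼) - 1 = 27/8 - 1 = 19/8 ≈ 2.3750)
k(r, Q) = 3*r + 19*Q/8
k(-3, -12)*(-17) = (3*(-3) + (19/8)*(-12))*(-17) = (-9 - 57/2)*(-17) = -75/2*(-17) = 1275/2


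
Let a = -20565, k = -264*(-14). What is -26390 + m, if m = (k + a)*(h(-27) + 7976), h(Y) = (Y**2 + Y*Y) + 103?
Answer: -160906043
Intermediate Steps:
k = 3696
h(Y) = 103 + 2*Y**2 (h(Y) = (Y**2 + Y**2) + 103 = 2*Y**2 + 103 = 103 + 2*Y**2)
m = -160879653 (m = (3696 - 20565)*((103 + 2*(-27)**2) + 7976) = -16869*((103 + 2*729) + 7976) = -16869*((103 + 1458) + 7976) = -16869*(1561 + 7976) = -16869*9537 = -160879653)
-26390 + m = -26390 - 160879653 = -160906043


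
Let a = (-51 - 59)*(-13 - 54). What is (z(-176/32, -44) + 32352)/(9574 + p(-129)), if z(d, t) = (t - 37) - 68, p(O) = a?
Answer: 32203/16944 ≈ 1.9006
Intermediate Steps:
a = 7370 (a = -110*(-67) = 7370)
p(O) = 7370
z(d, t) = -105 + t (z(d, t) = (-37 + t) - 68 = -105 + t)
(z(-176/32, -44) + 32352)/(9574 + p(-129)) = ((-105 - 44) + 32352)/(9574 + 7370) = (-149 + 32352)/16944 = 32203*(1/16944) = 32203/16944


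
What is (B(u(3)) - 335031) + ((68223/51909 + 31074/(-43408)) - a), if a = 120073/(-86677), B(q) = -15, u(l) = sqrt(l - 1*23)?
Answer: -10906035977462257347/32551054331224 ≈ -3.3504e+5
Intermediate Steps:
u(l) = sqrt(-23 + l) (u(l) = sqrt(l - 23) = sqrt(-23 + l))
a = -120073/86677 (a = 120073*(-1/86677) = -120073/86677 ≈ -1.3853)
(B(u(3)) - 335031) + ((68223/51909 + 31074/(-43408)) - a) = (-15 - 335031) + ((68223/51909 + 31074/(-43408)) - 1*(-120073/86677)) = -335046 + ((68223*(1/51909) + 31074*(-1/43408)) + 120073/86677) = -335046 + ((22741/17303 - 15537/21704) + 120073/86677) = -335046 + (224733953/375544312 + 120073/86677) = -335046 + 64571997018957/32551054331224 = -10906035977462257347/32551054331224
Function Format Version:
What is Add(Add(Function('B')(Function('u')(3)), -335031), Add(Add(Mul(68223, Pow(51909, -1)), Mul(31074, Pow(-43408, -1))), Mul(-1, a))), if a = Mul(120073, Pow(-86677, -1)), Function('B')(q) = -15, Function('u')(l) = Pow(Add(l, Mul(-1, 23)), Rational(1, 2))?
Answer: Rational(-10906035977462257347, 32551054331224) ≈ -3.3504e+5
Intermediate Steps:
Function('u')(l) = Pow(Add(-23, l), Rational(1, 2)) (Function('u')(l) = Pow(Add(l, -23), Rational(1, 2)) = Pow(Add(-23, l), Rational(1, 2)))
a = Rational(-120073, 86677) (a = Mul(120073, Rational(-1, 86677)) = Rational(-120073, 86677) ≈ -1.3853)
Add(Add(Function('B')(Function('u')(3)), -335031), Add(Add(Mul(68223, Pow(51909, -1)), Mul(31074, Pow(-43408, -1))), Mul(-1, a))) = Add(Add(-15, -335031), Add(Add(Mul(68223, Pow(51909, -1)), Mul(31074, Pow(-43408, -1))), Mul(-1, Rational(-120073, 86677)))) = Add(-335046, Add(Add(Mul(68223, Rational(1, 51909)), Mul(31074, Rational(-1, 43408))), Rational(120073, 86677))) = Add(-335046, Add(Add(Rational(22741, 17303), Rational(-15537, 21704)), Rational(120073, 86677))) = Add(-335046, Add(Rational(224733953, 375544312), Rational(120073, 86677))) = Add(-335046, Rational(64571997018957, 32551054331224)) = Rational(-10906035977462257347, 32551054331224)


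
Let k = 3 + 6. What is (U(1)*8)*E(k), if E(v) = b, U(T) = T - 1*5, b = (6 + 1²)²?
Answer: -1568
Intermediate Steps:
b = 49 (b = (6 + 1)² = 7² = 49)
k = 9
U(T) = -5 + T (U(T) = T - 5 = -5 + T)
E(v) = 49
(U(1)*8)*E(k) = ((-5 + 1)*8)*49 = -4*8*49 = -32*49 = -1568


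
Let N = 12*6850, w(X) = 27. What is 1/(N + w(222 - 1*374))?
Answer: 1/82227 ≈ 1.2161e-5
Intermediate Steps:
N = 82200
1/(N + w(222 - 1*374)) = 1/(82200 + 27) = 1/82227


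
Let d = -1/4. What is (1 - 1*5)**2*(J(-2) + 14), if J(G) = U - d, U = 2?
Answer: 260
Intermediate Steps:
d = -1/4 (d = -1*1/4 = -1/4 ≈ -0.25000)
J(G) = 9/4 (J(G) = 2 - 1*(-1/4) = 2 + 1/4 = 9/4)
(1 - 1*5)**2*(J(-2) + 14) = (1 - 1*5)**2*(9/4 + 14) = (1 - 5)**2*(65/4) = (-4)**2*(65/4) = 16*(65/4) = 260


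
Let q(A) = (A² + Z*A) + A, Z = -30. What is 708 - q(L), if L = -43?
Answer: -2388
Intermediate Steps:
q(A) = A² - 29*A (q(A) = (A² - 30*A) + A = A² - 29*A)
708 - q(L) = 708 - (-43)*(-29 - 43) = 708 - (-43)*(-72) = 708 - 1*3096 = 708 - 3096 = -2388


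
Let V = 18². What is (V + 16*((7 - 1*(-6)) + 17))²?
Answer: 646416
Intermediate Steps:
V = 324
(V + 16*((7 - 1*(-6)) + 17))² = (324 + 16*((7 - 1*(-6)) + 17))² = (324 + 16*((7 + 6) + 17))² = (324 + 16*(13 + 17))² = (324 + 16*30)² = (324 + 480)² = 804² = 646416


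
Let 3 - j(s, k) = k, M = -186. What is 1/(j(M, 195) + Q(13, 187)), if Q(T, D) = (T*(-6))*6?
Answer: -1/660 ≈ -0.0015152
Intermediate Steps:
Q(T, D) = -36*T (Q(T, D) = -6*T*6 = -36*T)
j(s, k) = 3 - k
1/(j(M, 195) + Q(13, 187)) = 1/((3 - 1*195) - 36*13) = 1/((3 - 195) - 468) = 1/(-192 - 468) = 1/(-660) = -1/660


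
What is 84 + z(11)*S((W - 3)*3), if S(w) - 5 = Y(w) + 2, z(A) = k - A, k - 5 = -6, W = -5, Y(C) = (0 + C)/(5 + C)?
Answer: -288/19 ≈ -15.158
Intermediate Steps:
Y(C) = C/(5 + C)
k = -1 (k = 5 - 6 = -1)
z(A) = -1 - A
S(w) = 7 + w/(5 + w) (S(w) = 5 + (w/(5 + w) + 2) = 5 + (2 + w/(5 + w)) = 7 + w/(5 + w))
84 + z(11)*S((W - 3)*3) = 84 + (-1 - 1*11)*((35 + 8*((-5 - 3)*3))/(5 + (-5 - 3)*3)) = 84 + (-1 - 11)*((35 + 8*(-8*3))/(5 - 8*3)) = 84 - 12*(35 + 8*(-24))/(5 - 24) = 84 - 12*(35 - 192)/(-19) = 84 - (-12)*(-157)/19 = 84 - 12*157/19 = 84 - 1884/19 = -288/19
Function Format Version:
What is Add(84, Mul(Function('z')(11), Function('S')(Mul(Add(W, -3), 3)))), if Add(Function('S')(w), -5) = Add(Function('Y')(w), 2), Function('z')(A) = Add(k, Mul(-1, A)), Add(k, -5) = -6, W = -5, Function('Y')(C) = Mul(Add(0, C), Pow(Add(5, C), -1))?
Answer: Rational(-288, 19) ≈ -15.158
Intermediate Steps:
Function('Y')(C) = Mul(C, Pow(Add(5, C), -1))
k = -1 (k = Add(5, -6) = -1)
Function('z')(A) = Add(-1, Mul(-1, A))
Function('S')(w) = Add(7, Mul(w, Pow(Add(5, w), -1))) (Function('S')(w) = Add(5, Add(Mul(w, Pow(Add(5, w), -1)), 2)) = Add(5, Add(2, Mul(w, Pow(Add(5, w), -1)))) = Add(7, Mul(w, Pow(Add(5, w), -1))))
Add(84, Mul(Function('z')(11), Function('S')(Mul(Add(W, -3), 3)))) = Add(84, Mul(Add(-1, Mul(-1, 11)), Mul(Pow(Add(5, Mul(Add(-5, -3), 3)), -1), Add(35, Mul(8, Mul(Add(-5, -3), 3)))))) = Add(84, Mul(Add(-1, -11), Mul(Pow(Add(5, Mul(-8, 3)), -1), Add(35, Mul(8, Mul(-8, 3)))))) = Add(84, Mul(-12, Mul(Pow(Add(5, -24), -1), Add(35, Mul(8, -24))))) = Add(84, Mul(-12, Mul(Pow(-19, -1), Add(35, -192)))) = Add(84, Mul(-12, Mul(Rational(-1, 19), -157))) = Add(84, Mul(-12, Rational(157, 19))) = Add(84, Rational(-1884, 19)) = Rational(-288, 19)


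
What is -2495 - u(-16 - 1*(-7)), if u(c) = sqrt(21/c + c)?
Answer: -2495 - I*sqrt(102)/3 ≈ -2495.0 - 3.3665*I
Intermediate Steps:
u(c) = sqrt(c + 21/c)
-2495 - u(-16 - 1*(-7)) = -2495 - sqrt((-16 - 1*(-7)) + 21/(-16 - 1*(-7))) = -2495 - sqrt((-16 + 7) + 21/(-16 + 7)) = -2495 - sqrt(-9 + 21/(-9)) = -2495 - sqrt(-9 + 21*(-1/9)) = -2495 - sqrt(-9 - 7/3) = -2495 - sqrt(-34/3) = -2495 - I*sqrt(102)/3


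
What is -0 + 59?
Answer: 59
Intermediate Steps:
-0 + 59 = -68*0 + 59 = 0 + 59 = 59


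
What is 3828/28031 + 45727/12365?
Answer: 1329106757/346603315 ≈ 3.8347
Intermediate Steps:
3828/28031 + 45727/12365 = 1329106757/346603315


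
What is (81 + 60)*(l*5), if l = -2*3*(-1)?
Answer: 4230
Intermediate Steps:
l = 6 (l = -6*(-1) = 6)
(81 + 60)*(l*5) = (81 + 60)*(6*5) = 141*30 = 4230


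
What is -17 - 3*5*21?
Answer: -332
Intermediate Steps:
-17 - 3*5*21 = -17 - 15*21 = -17 - 315 = -332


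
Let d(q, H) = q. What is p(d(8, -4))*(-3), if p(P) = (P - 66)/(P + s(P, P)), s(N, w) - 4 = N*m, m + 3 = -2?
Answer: -87/14 ≈ -6.2143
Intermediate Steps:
m = -5 (m = -3 - 2 = -5)
s(N, w) = 4 - 5*N (s(N, w) = 4 + N*(-5) = 4 - 5*N)
p(P) = (-66 + P)/(4 - 4*P) (p(P) = (P - 66)/(P + (4 - 5*P)) = (-66 + P)/(4 - 4*P))
p(d(8, -4))*(-3) = ((-66 + 8)/(4*(1 - 1*8)))*(-3) = ((¼)*(-58)/(1 - 8))*(-3) = ((¼)*(-58)/(-7))*(-3) = ((¼)*(-⅐)*(-58))*(-3) = (29/14)*(-3) = -87/14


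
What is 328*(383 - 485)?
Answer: -33456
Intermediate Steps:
328*(383 - 485) = 328*(-102) = -33456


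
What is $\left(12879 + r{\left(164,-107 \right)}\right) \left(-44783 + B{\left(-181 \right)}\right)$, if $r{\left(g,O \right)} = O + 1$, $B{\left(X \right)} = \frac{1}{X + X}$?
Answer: $- \frac{207068812531}{362} \approx -5.7201 \cdot 10^{8}$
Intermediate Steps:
$B{\left(X \right)} = \frac{1}{2 X}$
$r{\left(g,O \right)} = 1 + O$
$\left(12879 + r{\left(164,-107 \right)}\right) \left(-44783 + B{\left(-181 \right)}\right) = \left(12879 + \left(1 - 107\right)\right) \left(-44783 + \frac{1}{2 \left(-181\right)}\right) = \left(12879 - 106\right) \left(-44783 + \frac{1}{2} \left(- \frac{1}{181}\right)\right) = 12773 \left(-44783 - \frac{1}{362}\right) = 12773 \left(- \frac{16211447}{362}\right) = - \frac{207068812531}{362}$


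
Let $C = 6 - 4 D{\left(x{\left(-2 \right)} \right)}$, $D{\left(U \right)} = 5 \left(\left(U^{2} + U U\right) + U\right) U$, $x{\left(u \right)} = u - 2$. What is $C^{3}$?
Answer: $11329982936$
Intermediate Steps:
$x{\left(u \right)} = -2 + u$
$D{\left(U \right)} = U \left(5 U + 10 U^{2}\right)$ ($D{\left(U \right)} = 5 \left(\left(U^{2} + U^{2}\right) + U\right) U = 5 \left(2 U^{2} + U\right) U = 5 \left(U + 2 U^{2}\right) U = \left(5 U + 10 U^{2}\right) U = U \left(5 U + 10 U^{2}\right)$)
$C = 2246$ ($C = 6 - 4 \left(-2 - 2\right)^{2} \left(5 + 10 \left(-2 - 2\right)\right) = 6 - 4 \left(-4\right)^{2} \left(5 + 10 \left(-4\right)\right) = 6 - 4 \cdot 16 \left(5 - 40\right) = 6 - 4 \cdot 16 \left(-35\right) = 6 - -2240 = 6 + 2240 = 2246$)
$C^{3} = 2246^{3} = 11329982936$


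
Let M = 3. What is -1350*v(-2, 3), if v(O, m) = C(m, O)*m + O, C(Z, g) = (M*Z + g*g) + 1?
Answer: -54000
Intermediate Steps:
C(Z, g) = 1 + g² + 3*Z (C(Z, g) = (3*Z + g*g) + 1 = (3*Z + g²) + 1 = (g² + 3*Z) + 1 = 1 + g² + 3*Z)
v(O, m) = O + m*(1 + O² + 3*m) (v(O, m) = (1 + O² + 3*m)*m + O = m*(1 + O² + 3*m) + O = O + m*(1 + O² + 3*m))
-1350*v(-2, 3) = -1350*(-2 + 3*(1 + (-2)² + 3*3)) = -1350*(-2 + 3*(1 + 4 + 9)) = -1350*(-2 + 3*14) = -1350*(-2 + 42) = -1350*40 = -54000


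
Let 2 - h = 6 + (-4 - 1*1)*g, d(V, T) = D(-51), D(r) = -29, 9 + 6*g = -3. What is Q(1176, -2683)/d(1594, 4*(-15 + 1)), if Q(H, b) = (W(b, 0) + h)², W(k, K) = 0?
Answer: -196/29 ≈ -6.7586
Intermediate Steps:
g = -2 (g = -3/2 + (⅙)*(-3) = -3/2 - ½ = -2)
d(V, T) = -29
h = -14 (h = 2 - (6 + (-4 - 1*1)*(-2)) = 2 - (6 + (-4 - 1)*(-2)) = 2 - (6 - 5*(-2)) = 2 - (6 + 10) = 2 - 1*16 = 2 - 16 = -14)
Q(H, b) = 196 (Q(H, b) = (0 - 14)² = (-14)² = 196)
Q(1176, -2683)/d(1594, 4*(-15 + 1)) = 196/(-29) = 196*(-1/29) = -196/29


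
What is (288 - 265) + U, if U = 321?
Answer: 344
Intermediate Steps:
(288 - 265) + U = (288 - 265) + 321 = 23 + 321 = 344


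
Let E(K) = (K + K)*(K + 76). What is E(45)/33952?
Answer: 5445/16976 ≈ 0.32075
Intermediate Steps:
E(K) = 2*K*(76 + K) (E(K) = (2*K)*(76 + K) = 2*K*(76 + K))
E(45)/33952 = (2*45*(76 + 45))/33952 = (2*45*121)*(1/33952) = 10890*(1/33952) = 5445/16976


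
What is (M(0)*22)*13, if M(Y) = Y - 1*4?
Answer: -1144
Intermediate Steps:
M(Y) = -4 + Y (M(Y) = Y - 4 = -4 + Y)
(M(0)*22)*13 = ((-4 + 0)*22)*13 = -4*22*13 = -88*13 = -1144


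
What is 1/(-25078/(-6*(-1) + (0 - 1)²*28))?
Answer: -17/12539 ≈ -0.0013558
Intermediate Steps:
1/(-25078/(-6*(-1) + (0 - 1)²*28)) = 1/(-25078/(6 + (-1)²*28)) = 1/(-25078/(6 + 1*28)) = 1/(-25078/(6 + 28)) = 1/(-25078/34) = 1/(-25078*1/34) = 1/(-12539/17) = -17/12539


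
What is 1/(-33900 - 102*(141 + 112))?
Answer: -1/59706 ≈ -1.6749e-5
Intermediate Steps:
1/(-33900 - 102*(141 + 112)) = 1/(-33900 - 102*253) = 1/(-33900 - 25806) = 1/(-59706) = -1/59706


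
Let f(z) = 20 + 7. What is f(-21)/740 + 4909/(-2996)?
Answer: -443971/277130 ≈ -1.6020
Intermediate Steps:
f(z) = 27
f(-21)/740 + 4909/(-2996) = 27/740 + 4909/(-2996) = 27*(1/740) + 4909*(-1/2996) = 27/740 - 4909/2996 = -443971/277130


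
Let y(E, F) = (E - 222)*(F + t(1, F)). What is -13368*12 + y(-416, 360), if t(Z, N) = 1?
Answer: -390734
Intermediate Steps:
y(E, F) = (1 + F)*(-222 + E) (y(E, F) = (E - 222)*(F + 1) = (-222 + E)*(1 + F) = (1 + F)*(-222 + E))
-13368*12 + y(-416, 360) = -13368*12 + (-222 - 416 - 222*360 - 416*360) = -160416 + (-222 - 416 - 79920 - 149760) = -160416 - 230318 = -390734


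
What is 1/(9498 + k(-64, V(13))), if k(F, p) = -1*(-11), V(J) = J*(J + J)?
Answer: 1/9509 ≈ 0.00010516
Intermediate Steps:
V(J) = 2*J**2 (V(J) = J*(2*J) = 2*J**2)
k(F, p) = 11
1/(9498 + k(-64, V(13))) = 1/(9498 + 11) = 1/9509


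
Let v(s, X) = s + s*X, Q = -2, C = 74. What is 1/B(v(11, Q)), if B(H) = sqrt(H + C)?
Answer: sqrt(7)/21 ≈ 0.12599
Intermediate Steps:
v(s, X) = s + X*s
B(H) = sqrt(74 + H) (B(H) = sqrt(H + 74) = sqrt(74 + H))
1/B(v(11, Q)) = 1/(sqrt(74 + 11*(1 - 2))) = 1/(sqrt(74 + 11*(-1))) = 1/(sqrt(74 - 11)) = 1/(sqrt(63)) = 1/(3*sqrt(7)) = sqrt(7)/21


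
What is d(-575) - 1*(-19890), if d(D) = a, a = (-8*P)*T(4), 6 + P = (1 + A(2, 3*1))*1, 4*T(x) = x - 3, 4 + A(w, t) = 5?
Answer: 19898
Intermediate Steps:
A(w, t) = 1 (A(w, t) = -4 + 5 = 1)
T(x) = -¾ + x/4 (T(x) = (x - 3)/4 = (-3 + x)/4 = -¾ + x/4)
P = -4 (P = -6 + (1 + 1)*1 = -6 + 2*1 = -6 + 2 = -4)
a = 8 (a = (-8*(-4))*(-¾ + (¼)*4) = 32*(-¾ + 1) = 32*(¼) = 8)
d(D) = 8
d(-575) - 1*(-19890) = 8 - 1*(-19890) = 8 + 19890 = 19898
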